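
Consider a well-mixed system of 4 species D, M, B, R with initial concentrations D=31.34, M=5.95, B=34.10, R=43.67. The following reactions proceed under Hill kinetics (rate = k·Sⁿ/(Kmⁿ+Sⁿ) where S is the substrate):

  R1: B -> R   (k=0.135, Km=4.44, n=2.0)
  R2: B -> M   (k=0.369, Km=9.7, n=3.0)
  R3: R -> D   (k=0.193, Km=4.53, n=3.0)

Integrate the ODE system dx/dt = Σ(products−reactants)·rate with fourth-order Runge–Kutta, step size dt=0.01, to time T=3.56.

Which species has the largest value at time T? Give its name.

Dominant species at T: R

RK4 with dt=0.01: 356 steps to T=3.56. Trajectory (selected grid times):
t=0.00: D=31.34 M=5.95 B=34.10 R=43.67
t=0.40: D=31.42 M=6.09 B=33.90 R=43.65
t=0.79: D=31.49 M=6.23 B=33.71 R=43.62
t=1.19: D=31.57 M=6.38 B=33.51 R=43.60
t=1.58: D=31.64 M=6.52 B=33.32 R=43.58
t=1.98: D=31.72 M=6.66 B=33.12 R=43.55
t=2.37: D=31.80 M=6.80 B=32.93 R=43.53
t=2.77: D=31.87 M=6.95 B=32.73 R=43.50
t=3.16: D=31.95 M=7.09 B=32.54 R=43.48
t=3.56: D=32.03 M=7.23 B=32.35 R=43.46
At T=3.56: D=32.03 M=7.23 B=32.35 R=43.46; the largest is R.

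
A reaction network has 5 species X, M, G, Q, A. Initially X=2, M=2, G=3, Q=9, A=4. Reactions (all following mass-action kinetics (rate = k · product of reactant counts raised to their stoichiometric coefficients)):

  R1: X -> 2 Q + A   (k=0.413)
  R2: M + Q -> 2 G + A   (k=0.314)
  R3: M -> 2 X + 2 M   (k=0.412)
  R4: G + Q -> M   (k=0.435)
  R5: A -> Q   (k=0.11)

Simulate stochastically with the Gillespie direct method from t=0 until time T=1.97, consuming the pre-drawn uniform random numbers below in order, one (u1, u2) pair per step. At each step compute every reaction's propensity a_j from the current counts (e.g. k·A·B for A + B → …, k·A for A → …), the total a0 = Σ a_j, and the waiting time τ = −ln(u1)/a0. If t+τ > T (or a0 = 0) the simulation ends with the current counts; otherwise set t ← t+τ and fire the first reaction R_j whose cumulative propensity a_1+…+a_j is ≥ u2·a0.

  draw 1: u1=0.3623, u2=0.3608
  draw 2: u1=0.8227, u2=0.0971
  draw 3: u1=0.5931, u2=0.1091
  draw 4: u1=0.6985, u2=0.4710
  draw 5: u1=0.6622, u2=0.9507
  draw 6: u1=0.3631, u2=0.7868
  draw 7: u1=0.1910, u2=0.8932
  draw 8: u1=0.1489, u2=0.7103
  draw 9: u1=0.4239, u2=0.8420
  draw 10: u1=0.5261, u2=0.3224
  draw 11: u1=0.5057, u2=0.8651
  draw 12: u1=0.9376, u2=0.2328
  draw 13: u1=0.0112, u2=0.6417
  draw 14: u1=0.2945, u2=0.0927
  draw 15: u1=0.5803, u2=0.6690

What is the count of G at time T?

t=0.000: X=2 M=2 G=3 Q=9 A=4
Draw 1: a1=0.826, a2=5.652, a3=0.824, a4=11.745, a5=0.440, a0=19.487; τ=−ln(0.3623)/19.487=0.052 → t=0.052; u2·a0=0.3608·19.487=7.031; a1+a2=6.478 < 7.031 ≤ a1+…+a3=7.302 → R3 fires; X=4 M=3 G=3 Q=9 A=4
Draw 2: a1=1.652, a2=8.478, a3=1.236, a4=11.745, a5=0.440, a0=23.551; τ=−ln(0.8227)/23.551=0.008 → t=0.060; u2·a0=0.0971·23.551=2.287; a1=1.652 < 2.287 ≤ a1+a2=10.130 → R2 fires; X=4 M=2 G=5 Q=8 A=5
Draw 3: a1=1.652, a2=5.024, a3=0.824, a4=17.400, a5=0.550, a0=25.450; τ=−ln(0.5931)/25.450=0.021 → t=0.081; u2·a0=0.1091·25.450=2.777; a1=1.652 < 2.777 ≤ a1+a2=6.676 → R2 fires; X=4 M=1 G=7 Q=7 A=6
Draw 4: a1=1.652, a2=2.198, a3=0.412, a4=21.315, a5=0.660, a0=26.237; τ=−ln(0.6985)/26.237=0.014 → t=0.095; u2·a0=0.4710·26.237=12.358; a1+…+a3=4.262 < 12.358 ≤ a1+…+a4=25.577 → R4 fires; X=4 M=2 G=6 Q=6 A=6
Draw 5: a1=1.652, a2=3.768, a3=0.824, a4=15.660, a5=0.660, a0=22.564; τ=−ln(0.6622)/22.564=0.018 → t=0.113; u2·a0=0.9507·22.564=21.452; a1+…+a3=6.244 < 21.452 ≤ a1+…+a4=21.904 → R4 fires; X=4 M=3 G=5 Q=5 A=6
Draw 6: a1=1.652, a2=4.710, a3=1.236, a4=10.875, a5=0.660, a0=19.133; τ=−ln(0.3631)/19.133=0.053 → t=0.166; u2·a0=0.7868·19.133=15.054; a1+…+a3=7.598 < 15.054 ≤ a1+…+a4=18.473 → R4 fires; X=4 M=4 G=4 Q=4 A=6
Draw 7: a1=1.652, a2=5.024, a3=1.648, a4=6.960, a5=0.660, a0=15.944; τ=−ln(0.1910)/15.944=0.104 → t=0.270; u2·a0=0.8932·15.944=14.241; a1+…+a3=8.324 < 14.241 ≤ a1+…+a4=15.284 → R4 fires; X=4 M=5 G=3 Q=3 A=6
Draw 8: a1=1.652, a2=4.710, a3=2.060, a4=3.915, a5=0.660, a0=12.997; τ=−ln(0.1489)/12.997=0.147 → t=0.416; u2·a0=0.7103·12.997=9.232; a1+…+a3=8.422 < 9.232 ≤ a1+…+a4=12.337 → R4 fires; X=4 M=6 G=2 Q=2 A=6
Draw 9: a1=1.652, a2=3.768, a3=2.472, a4=1.740, a5=0.660, a0=10.292; τ=−ln(0.4239)/10.292=0.083 → t=0.500; u2·a0=0.8420·10.292=8.666; a1+…+a3=7.892 < 8.666 ≤ a1+…+a4=9.632 → R4 fires; X=4 M=7 G=1 Q=1 A=6
Draw 10: a1=1.652, a2=2.198, a3=2.884, a4=0.435, a5=0.660, a0=7.829; τ=−ln(0.5261)/7.829=0.082 → t=0.582; u2·a0=0.3224·7.829=2.524; a1=1.652 < 2.524 ≤ a1+a2=3.850 → R2 fires; X=4 M=6 G=3 Q=0 A=7
Draw 11: a1=1.652, a2=0.000, a3=2.472, a4=0.000, a5=0.770, a0=4.894; τ=−ln(0.5057)/4.894=0.139 → t=0.721; u2·a0=0.8651·4.894=4.234; a1+…+a4=4.124 < 4.234 ≤ a1+…+a5=4.894 → R5 fires; X=4 M=6 G=3 Q=1 A=6
Draw 12: a1=1.652, a2=1.884, a3=2.472, a4=1.305, a5=0.660, a0=7.973; τ=−ln(0.9376)/7.973=0.008 → t=0.729; u2·a0=0.2328·7.973=1.856; a1=1.652 < 1.856 ≤ a1+a2=3.536 → R2 fires; X=4 M=5 G=5 Q=0 A=7
Draw 13: a1=1.652, a2=0.000, a3=2.060, a4=0.000, a5=0.770, a0=4.482; τ=−ln(0.0112)/4.482=1.002 → t=1.731; u2·a0=0.6417·4.482=2.876; a1+a2=1.652 < 2.876 ≤ a1+…+a3=3.712 → R3 fires; X=6 M=6 G=5 Q=0 A=7
Draw 14: a1=2.478, a2=0.000, a3=2.472, a4=0.000, a5=0.770, a0=5.720; τ=−ln(0.2945)/5.720=0.214 → t=1.945; u2·a0=0.0927·5.720=0.530 ≤ a1=2.478 → R1 fires; X=5 M=6 G=5 Q=2 A=8
Draw 15: a1=2.065, a2=3.768, a3=2.472, a4=4.350, a5=0.880, a0=13.535; τ=−ln(0.5803)/13.535=0.040 → t=1.985 > T=1.97: stop.
Read off G at T=1.97: 5

G at T = 5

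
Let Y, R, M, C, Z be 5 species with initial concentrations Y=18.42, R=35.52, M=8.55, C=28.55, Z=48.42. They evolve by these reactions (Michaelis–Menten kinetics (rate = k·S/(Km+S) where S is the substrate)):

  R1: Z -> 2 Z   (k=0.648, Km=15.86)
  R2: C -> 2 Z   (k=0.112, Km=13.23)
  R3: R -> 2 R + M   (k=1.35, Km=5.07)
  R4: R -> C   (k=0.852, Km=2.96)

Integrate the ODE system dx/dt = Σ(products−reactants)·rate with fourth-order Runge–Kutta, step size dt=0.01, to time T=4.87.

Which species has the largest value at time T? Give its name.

Dominant species at T: Z

RK4 with dt=0.01: 487 steps to T=4.87. Trajectory (selected grid times):
t=0.00: Y=18.42 R=35.52 M=8.55 C=28.55 Z=48.42
t=0.54: Y=18.42 R=35.73 M=9.19 C=28.93 Z=48.77
t=1.08: Y=18.42 R=35.95 M=9.83 C=29.32 Z=49.11
t=1.62: Y=18.42 R=36.16 M=10.47 C=29.70 Z=49.46
t=2.16: Y=18.42 R=36.38 M=11.11 C=30.08 Z=49.81
t=2.71: Y=18.42 R=36.59 M=11.76 C=30.47 Z=50.17
t=3.25: Y=18.42 R=36.81 M=12.40 C=30.86 Z=50.52
t=3.79: Y=18.42 R=37.02 M=13.04 C=31.24 Z=50.87
t=4.33: Y=18.42 R=37.24 M=13.68 C=31.62 Z=51.22
t=4.87: Y=18.42 R=37.45 M=14.32 C=32.01 Z=51.57
At T=4.87: Y=18.42 R=37.45 M=14.32 C=32.01 Z=51.57; the largest is Z.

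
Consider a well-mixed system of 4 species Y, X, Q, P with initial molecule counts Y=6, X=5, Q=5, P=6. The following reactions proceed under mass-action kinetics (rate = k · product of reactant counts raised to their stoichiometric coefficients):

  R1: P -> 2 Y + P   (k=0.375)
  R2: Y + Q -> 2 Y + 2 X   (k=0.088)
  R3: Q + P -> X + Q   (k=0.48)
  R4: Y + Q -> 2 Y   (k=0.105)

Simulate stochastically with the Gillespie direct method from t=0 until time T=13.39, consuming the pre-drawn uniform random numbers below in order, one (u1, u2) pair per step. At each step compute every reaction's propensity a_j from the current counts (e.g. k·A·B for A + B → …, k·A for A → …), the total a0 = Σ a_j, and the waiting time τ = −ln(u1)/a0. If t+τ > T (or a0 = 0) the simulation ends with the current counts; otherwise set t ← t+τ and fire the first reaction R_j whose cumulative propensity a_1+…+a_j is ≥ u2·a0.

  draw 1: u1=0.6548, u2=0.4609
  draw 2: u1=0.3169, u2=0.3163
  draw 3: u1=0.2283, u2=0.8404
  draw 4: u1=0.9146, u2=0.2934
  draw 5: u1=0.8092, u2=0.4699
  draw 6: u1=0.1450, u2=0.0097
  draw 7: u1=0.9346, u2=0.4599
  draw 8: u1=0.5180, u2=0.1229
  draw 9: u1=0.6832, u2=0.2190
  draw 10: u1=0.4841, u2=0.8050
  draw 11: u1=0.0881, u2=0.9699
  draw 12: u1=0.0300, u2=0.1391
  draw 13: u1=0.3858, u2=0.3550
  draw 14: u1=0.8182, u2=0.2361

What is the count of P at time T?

P at T = 1

t=0.000: Y=6 X=5 Q=5 P=6
Draw 1: a1=2.250, a2=2.640, a3=14.400, a4=3.150, a0=22.440; τ=−ln(0.6548)/22.440=0.019 → t=0.019; u2·a0=0.4609·22.440=10.343; a1+a2=4.890 < 10.343 ≤ a1+…+a3=19.290 → R3 fires; Y=6 X=6 Q=5 P=5
Draw 2: a1=1.875, a2=2.640, a3=12.000, a4=3.150, a0=19.665; τ=−ln(0.3169)/19.665=0.058 → t=0.077; u2·a0=0.3163·19.665=6.220; a1+a2=4.515 < 6.220 ≤ a1+…+a3=16.515 → R3 fires; Y=6 X=7 Q=5 P=4
Draw 3: a1=1.500, a2=2.640, a3=9.600, a4=3.150, a0=16.890; τ=−ln(0.2283)/16.890=0.087 → t=0.165; u2·a0=0.8404·16.890=14.194; a1+…+a3=13.740 < 14.194 ≤ a1+…+a4=16.890 → R4 fires; Y=7 X=7 Q=4 P=4
Draw 4: a1=1.500, a2=2.464, a3=7.680, a4=2.940, a0=14.584; τ=−ln(0.9146)/14.584=0.006 → t=0.171; u2·a0=0.2934·14.584=4.279; a1+a2=3.964 < 4.279 ≤ a1+…+a3=11.644 → R3 fires; Y=7 X=8 Q=4 P=3
Draw 5: a1=1.125, a2=2.464, a3=5.760, a4=2.940, a0=12.289; τ=−ln(0.8092)/12.289=0.017 → t=0.188; u2·a0=0.4699·12.289=5.775; a1+a2=3.589 < 5.775 ≤ a1+…+a3=9.349 → R3 fires; Y=7 X=9 Q=4 P=2
Draw 6: a1=0.750, a2=2.464, a3=3.840, a4=2.940, a0=9.994; τ=−ln(0.1450)/9.994=0.193 → t=0.381; u2·a0=0.0097·9.994=0.097 ≤ a1=0.750 → R1 fires; Y=9 X=9 Q=4 P=2
Draw 7: a1=0.750, a2=3.168, a3=3.840, a4=3.780, a0=11.538; τ=−ln(0.9346)/11.538=0.006 → t=0.387; u2·a0=0.4599·11.538=5.306; a1+a2=3.918 < 5.306 ≤ a1+…+a3=7.758 → R3 fires; Y=9 X=10 Q=4 P=1
Draw 8: a1=0.375, a2=3.168, a3=1.920, a4=3.780, a0=9.243; τ=−ln(0.5180)/9.243=0.071 → t=0.458; u2·a0=0.1229·9.243=1.136; a1=0.375 < 1.136 ≤ a1+a2=3.543 → R2 fires; Y=10 X=12 Q=3 P=1
Draw 9: a1=0.375, a2=2.640, a3=1.440, a4=3.150, a0=7.605; τ=−ln(0.6832)/7.605=0.050 → t=0.508; u2·a0=0.2190·7.605=1.665; a1=0.375 < 1.665 ≤ a1+a2=3.015 → R2 fires; Y=11 X=14 Q=2 P=1
Draw 10: a1=0.375, a2=1.936, a3=0.960, a4=2.310, a0=5.581; τ=−ln(0.4841)/5.581=0.130 → t=0.638; u2·a0=0.8050·5.581=4.493; a1+…+a3=3.271 < 4.493 ≤ a1+…+a4=5.581 → R4 fires; Y=12 X=14 Q=1 P=1
Draw 11: a1=0.375, a2=1.056, a3=0.480, a4=1.260, a0=3.171; τ=−ln(0.0881)/3.171=0.766 → t=1.405; u2·a0=0.9699·3.171=3.076; a1+…+a3=1.911 < 3.076 ≤ a1+…+a4=3.171 → R4 fires; Y=13 X=14 Q=0 P=1
Draw 12: a1=0.375, a2=0.000, a3=0.000, a4=0.000, a0=0.375; τ=−ln(0.0300)/0.375=9.351 → t=10.755; u2·a0=0.1391·0.375=0.052 ≤ a1=0.375 → R1 fires; Y=15 X=14 Q=0 P=1
Draw 13: a1=0.375, a2=0.000, a3=0.000, a4=0.000, a0=0.375; τ=−ln(0.3858)/0.375=2.540 → t=13.295; u2·a0=0.3550·0.375=0.133 ≤ a1=0.375 → R1 fires; Y=17 X=14 Q=0 P=1
Draw 14: a1=0.375, a2=0.000, a3=0.000, a4=0.000, a0=0.375; τ=−ln(0.8182)/0.375=0.535 → t=13.830 > T=13.39: stop.
Read off P at T=13.39: 1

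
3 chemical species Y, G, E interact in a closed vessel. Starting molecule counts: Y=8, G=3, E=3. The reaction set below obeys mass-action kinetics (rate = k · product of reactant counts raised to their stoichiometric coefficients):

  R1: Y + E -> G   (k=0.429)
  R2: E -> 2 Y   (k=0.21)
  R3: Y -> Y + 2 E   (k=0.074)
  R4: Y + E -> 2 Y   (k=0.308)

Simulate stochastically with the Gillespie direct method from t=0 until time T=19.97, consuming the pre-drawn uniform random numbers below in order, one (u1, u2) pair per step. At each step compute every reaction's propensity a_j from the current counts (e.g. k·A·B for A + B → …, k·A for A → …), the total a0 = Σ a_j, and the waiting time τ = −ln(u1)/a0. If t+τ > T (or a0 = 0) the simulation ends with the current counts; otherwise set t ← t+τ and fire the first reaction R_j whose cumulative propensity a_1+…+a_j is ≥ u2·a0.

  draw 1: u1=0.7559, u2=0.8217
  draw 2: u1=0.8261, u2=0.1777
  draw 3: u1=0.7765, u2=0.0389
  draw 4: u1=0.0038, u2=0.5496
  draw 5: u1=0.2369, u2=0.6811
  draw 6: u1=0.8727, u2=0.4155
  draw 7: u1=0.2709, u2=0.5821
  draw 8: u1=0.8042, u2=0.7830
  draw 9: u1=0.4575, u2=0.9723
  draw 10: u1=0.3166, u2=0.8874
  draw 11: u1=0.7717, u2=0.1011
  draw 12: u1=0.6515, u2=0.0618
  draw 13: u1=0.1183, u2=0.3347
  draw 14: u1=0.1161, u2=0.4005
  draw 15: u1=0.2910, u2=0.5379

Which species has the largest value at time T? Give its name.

t=0.000: Y=8 G=3 E=3
Draw 1: a1=10.296, a2=0.630, a3=0.592, a4=7.392, a0=18.910; τ=−ln(0.7559)/18.910=0.015 → t=0.015; u2·a0=0.8217·18.910=15.538; a1+…+a3=11.518 < 15.538 ≤ a1+…+a4=18.910 → R4 fires; Y=9 G=3 E=2
Draw 2: a1=7.722, a2=0.420, a3=0.666, a4=5.544, a0=14.352; τ=−ln(0.8261)/14.352=0.013 → t=0.028; u2·a0=0.1777·14.352=2.550 ≤ a1=7.722 → R1 fires; Y=8 G=4 E=1
Draw 3: a1=3.432, a2=0.210, a3=0.592, a4=2.464, a0=6.698; τ=−ln(0.7765)/6.698=0.038 → t=0.066; u2·a0=0.0389·6.698=0.261 ≤ a1=3.432 → R1 fires; Y=7 G=5 E=0
Draw 4: a1=0.000, a2=0.000, a3=0.518, a4=0.000, a0=0.518; τ=−ln(0.0038)/0.518=10.758 → t=10.824; u2·a0=0.5496·0.518=0.285; a1+a2=0.000 < 0.285 ≤ a1+…+a3=0.518 → R3 fires; Y=7 G=5 E=2
Draw 5: a1=6.006, a2=0.420, a3=0.518, a4=4.312, a0=11.256; τ=−ln(0.2369)/11.256=0.128 → t=10.952; u2·a0=0.6811·11.256=7.666; a1+…+a3=6.944 < 7.666 ≤ a1+…+a4=11.256 → R4 fires; Y=8 G=5 E=1
Draw 6: a1=3.432, a2=0.210, a3=0.592, a4=2.464, a0=6.698; τ=−ln(0.8727)/6.698=0.020 → t=10.972; u2·a0=0.4155·6.698=2.783 ≤ a1=3.432 → R1 fires; Y=7 G=6 E=0
Draw 7: a1=0.000, a2=0.000, a3=0.518, a4=0.000, a0=0.518; τ=−ln(0.2709)/0.518=2.521 → t=13.494; u2·a0=0.5821·0.518=0.302; a1+a2=0.000 < 0.302 ≤ a1+…+a3=0.518 → R3 fires; Y=7 G=6 E=2
Draw 8: a1=6.006, a2=0.420, a3=0.518, a4=4.312, a0=11.256; τ=−ln(0.8042)/11.256=0.019 → t=13.513; u2·a0=0.7830·11.256=8.813; a1+…+a3=6.944 < 8.813 ≤ a1+…+a4=11.256 → R4 fires; Y=8 G=6 E=1
Draw 9: a1=3.432, a2=0.210, a3=0.592, a4=2.464, a0=6.698; τ=−ln(0.4575)/6.698=0.117 → t=13.630; u2·a0=0.9723·6.698=6.512; a1+…+a3=4.234 < 6.512 ≤ a1+…+a4=6.698 → R4 fires; Y=9 G=6 E=0
Draw 10: a1=0.000, a2=0.000, a3=0.666, a4=0.000, a0=0.666; τ=−ln(0.3166)/0.666=1.727 → t=15.357; u2·a0=0.8874·0.666=0.591; a1+a2=0.000 < 0.591 ≤ a1+…+a3=0.666 → R3 fires; Y=9 G=6 E=2
Draw 11: a1=7.722, a2=0.420, a3=0.666, a4=5.544, a0=14.352; τ=−ln(0.7717)/14.352=0.018 → t=15.375; u2·a0=0.1011·14.352=1.451 ≤ a1=7.722 → R1 fires; Y=8 G=7 E=1
Draw 12: a1=3.432, a2=0.210, a3=0.592, a4=2.464, a0=6.698; τ=−ln(0.6515)/6.698=0.064 → t=15.439; u2·a0=0.0618·6.698=0.414 ≤ a1=3.432 → R1 fires; Y=7 G=8 E=0
Draw 13: a1=0.000, a2=0.000, a3=0.518, a4=0.000, a0=0.518; τ=−ln(0.1183)/0.518=4.121 → t=19.559; u2·a0=0.3347·0.518=0.173; a1+a2=0.000 < 0.173 ≤ a1+…+a3=0.518 → R3 fires; Y=7 G=8 E=2
Draw 14: a1=6.006, a2=0.420, a3=0.518, a4=4.312, a0=11.256; τ=−ln(0.1161)/11.256=0.191 → t=19.751; u2·a0=0.4005·11.256=4.508 ≤ a1=6.006 → R1 fires; Y=6 G=9 E=1
Draw 15: a1=2.574, a2=0.210, a3=0.444, a4=1.848, a0=5.076; τ=−ln(0.2910)/5.076=0.243 → t=19.994 > T=19.97: stop.
At T=19.97: Y=6 G=9 E=1; the largest is G.

Dominant species at T: G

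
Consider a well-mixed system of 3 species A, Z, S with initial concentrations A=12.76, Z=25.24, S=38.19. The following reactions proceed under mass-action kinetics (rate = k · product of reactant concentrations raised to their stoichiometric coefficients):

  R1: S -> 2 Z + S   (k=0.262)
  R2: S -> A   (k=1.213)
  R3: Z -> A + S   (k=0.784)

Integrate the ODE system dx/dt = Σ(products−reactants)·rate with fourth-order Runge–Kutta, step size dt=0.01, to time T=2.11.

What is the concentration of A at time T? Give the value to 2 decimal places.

RK4 with dt=0.01: 211 steps to T=2.11. Trajectory (selected grid times):
t=0.00: A=12.76 Z=25.24 S=38.19
t=0.23: A=27.17 Z=24.97 S=32.85
t=0.47: A=40.72 Z=24.19 S=28.57
t=0.70: A=52.49 Z=23.16 S=25.34
t=0.94: A=63.70 Z=21.92 S=22.61
t=1.17: A=73.54 Z=20.68 S=20.46
t=1.41: A=82.98 Z=19.36 S=18.55
t=1.64: A=91.31 Z=18.12 S=16.98
t=1.88: A=99.33 Z=16.87 S=15.54
t=2.11: A=106.43 Z=15.73 S=14.32
Read off A at T=2.11: 106.43

A at T = 106.43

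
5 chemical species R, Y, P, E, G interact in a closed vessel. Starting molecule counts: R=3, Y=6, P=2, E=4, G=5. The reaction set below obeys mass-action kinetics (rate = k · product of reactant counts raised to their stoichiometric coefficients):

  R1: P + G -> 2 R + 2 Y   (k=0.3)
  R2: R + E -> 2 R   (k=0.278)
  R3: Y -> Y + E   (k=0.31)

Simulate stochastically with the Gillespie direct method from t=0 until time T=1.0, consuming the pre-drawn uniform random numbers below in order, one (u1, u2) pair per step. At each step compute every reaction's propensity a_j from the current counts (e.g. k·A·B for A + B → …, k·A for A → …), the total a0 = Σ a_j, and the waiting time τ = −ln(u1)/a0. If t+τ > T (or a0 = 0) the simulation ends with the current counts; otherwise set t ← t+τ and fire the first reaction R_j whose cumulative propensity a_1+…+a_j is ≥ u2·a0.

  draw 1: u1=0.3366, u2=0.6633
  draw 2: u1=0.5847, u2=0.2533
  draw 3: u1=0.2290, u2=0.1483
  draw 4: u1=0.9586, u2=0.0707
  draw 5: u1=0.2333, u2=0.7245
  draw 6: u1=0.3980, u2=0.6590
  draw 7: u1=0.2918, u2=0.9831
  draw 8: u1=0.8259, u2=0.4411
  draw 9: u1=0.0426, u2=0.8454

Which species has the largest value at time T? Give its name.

t=0.000: R=3 Y=6 P=2 E=4 G=5
Draw 1: a1=3.000, a2=3.336, a3=1.860, a0=8.196; τ=−ln(0.3366)/8.196=0.133 → t=0.133; u2·a0=0.6633·8.196=5.436; a1=3.000 < 5.436 ≤ a1+a2=6.336 → R2 fires; R=4 Y=6 P=2 E=3 G=5
Draw 2: a1=3.000, a2=3.336, a3=1.860, a0=8.196; τ=−ln(0.5847)/8.196=0.065 → t=0.198; u2·a0=0.2533·8.196=2.076 ≤ a1=3.000 → R1 fires; R=6 Y=8 P=1 E=3 G=4
Draw 3: a1=1.200, a2=5.004, a3=2.480, a0=8.684; τ=−ln(0.2290)/8.684=0.170 → t=0.368; u2·a0=0.1483·8.684=1.288; a1=1.200 < 1.288 ≤ a1+a2=6.204 → R2 fires; R=7 Y=8 P=1 E=2 G=4
Draw 4: a1=1.200, a2=3.892, a3=2.480, a0=7.572; τ=−ln(0.9586)/7.572=0.006 → t=0.374; u2·a0=0.0707·7.572=0.535 ≤ a1=1.200 → R1 fires; R=9 Y=10 P=0 E=2 G=3
Draw 5: a1=0.000, a2=5.004, a3=3.100, a0=8.104; τ=−ln(0.2333)/8.104=0.180 → t=0.553; u2·a0=0.7245·8.104=5.871; a1+a2=5.004 < 5.871 ≤ a1+…+a3=8.104 → R3 fires; R=9 Y=10 P=0 E=3 G=3
Draw 6: a1=0.000, a2=7.506, a3=3.100, a0=10.606; τ=−ln(0.3980)/10.606=0.087 → t=0.640; u2·a0=0.6590·10.606=6.989; a1=0.000 < 6.989 ≤ a1+a2=7.506 → R2 fires; R=10 Y=10 P=0 E=2 G=3
Draw 7: a1=0.000, a2=5.560, a3=3.100, a0=8.660; τ=−ln(0.2918)/8.660=0.142 → t=0.782; u2·a0=0.9831·8.660=8.514; a1+a2=5.560 < 8.514 ≤ a1+…+a3=8.660 → R3 fires; R=10 Y=10 P=0 E=3 G=3
Draw 8: a1=0.000, a2=8.340, a3=3.100, a0=11.440; τ=−ln(0.8259)/11.440=0.017 → t=0.799; u2·a0=0.4411·11.440=5.046; a1=0.000 < 5.046 ≤ a1+a2=8.340 → R2 fires; R=11 Y=10 P=0 E=2 G=3
Draw 9: a1=0.000, a2=6.116, a3=3.100, a0=9.216; τ=−ln(0.0426)/9.216=0.342 → t=1.142 > T=1.0: stop.
At T=1.0: R=11 Y=10 P=0 E=2 G=3; the largest is R.

Dominant species at T: R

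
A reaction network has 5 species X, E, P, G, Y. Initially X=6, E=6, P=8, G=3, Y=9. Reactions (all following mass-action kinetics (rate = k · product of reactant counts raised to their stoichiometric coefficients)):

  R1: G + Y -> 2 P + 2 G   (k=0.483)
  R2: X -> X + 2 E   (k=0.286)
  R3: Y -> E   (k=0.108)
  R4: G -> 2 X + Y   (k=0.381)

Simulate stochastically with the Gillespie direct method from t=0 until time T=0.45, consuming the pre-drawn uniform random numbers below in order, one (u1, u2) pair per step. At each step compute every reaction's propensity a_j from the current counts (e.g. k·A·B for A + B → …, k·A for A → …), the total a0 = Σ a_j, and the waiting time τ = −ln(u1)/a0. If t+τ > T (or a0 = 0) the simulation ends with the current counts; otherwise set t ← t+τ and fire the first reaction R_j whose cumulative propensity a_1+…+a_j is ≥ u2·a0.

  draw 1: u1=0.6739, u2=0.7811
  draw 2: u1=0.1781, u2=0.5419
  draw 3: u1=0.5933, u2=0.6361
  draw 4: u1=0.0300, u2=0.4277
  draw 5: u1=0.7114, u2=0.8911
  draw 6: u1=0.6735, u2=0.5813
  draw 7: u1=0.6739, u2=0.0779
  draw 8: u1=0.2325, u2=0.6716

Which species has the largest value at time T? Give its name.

Dominant species at T: P

t=0.000: X=6 E=6 P=8 G=3 Y=9
Draw 1: a1=13.041, a2=1.716, a3=0.972, a4=1.143, a0=16.872; τ=−ln(0.6739)/16.872=0.023 → t=0.023; u2·a0=0.7811·16.872=13.179; a1=13.041 < 13.179 ≤ a1+a2=14.757 → R2 fires; X=6 E=8 P=8 G=3 Y=9
Draw 2: a1=13.041, a2=1.716, a3=0.972, a4=1.143, a0=16.872; τ=−ln(0.1781)/16.872=0.102 → t=0.126; u2·a0=0.5419·16.872=9.143 ≤ a1=13.041 → R1 fires; X=6 E=8 P=10 G=4 Y=8
Draw 3: a1=15.456, a2=1.716, a3=0.864, a4=1.524, a0=19.560; τ=−ln(0.5933)/19.560=0.027 → t=0.152; u2·a0=0.6361·19.560=12.442 ≤ a1=15.456 → R1 fires; X=6 E=8 P=12 G=5 Y=7
Draw 4: a1=16.905, a2=1.716, a3=0.756, a4=1.905, a0=21.282; τ=−ln(0.0300)/21.282=0.165 → t=0.317; u2·a0=0.4277·21.282=9.102 ≤ a1=16.905 → R1 fires; X=6 E=8 P=14 G=6 Y=6
Draw 5: a1=17.388, a2=1.716, a3=0.648, a4=2.286, a0=22.038; τ=−ln(0.7114)/22.038=0.015 → t=0.333; u2·a0=0.8911·22.038=19.638; a1+a2=19.104 < 19.638 ≤ a1+…+a3=19.752 → R3 fires; X=6 E=9 P=14 G=6 Y=5
Draw 6: a1=14.490, a2=1.716, a3=0.540, a4=2.286, a0=19.032; τ=−ln(0.6735)/19.032=0.021 → t=0.353; u2·a0=0.5813·19.032=11.063 ≤ a1=14.490 → R1 fires; X=6 E=9 P=16 G=7 Y=4
Draw 7: a1=13.524, a2=1.716, a3=0.432, a4=2.667, a0=18.339; τ=−ln(0.6739)/18.339=0.022 → t=0.375; u2·a0=0.0779·18.339=1.429 ≤ a1=13.524 → R1 fires; X=6 E=9 P=18 G=8 Y=3
Draw 8: a1=11.592, a2=1.716, a3=0.324, a4=3.048, a0=16.680; τ=−ln(0.2325)/16.680=0.087 → t=0.462 > T=0.45: stop.
At T=0.45: X=6 E=9 P=18 G=8 Y=3; the largest is P.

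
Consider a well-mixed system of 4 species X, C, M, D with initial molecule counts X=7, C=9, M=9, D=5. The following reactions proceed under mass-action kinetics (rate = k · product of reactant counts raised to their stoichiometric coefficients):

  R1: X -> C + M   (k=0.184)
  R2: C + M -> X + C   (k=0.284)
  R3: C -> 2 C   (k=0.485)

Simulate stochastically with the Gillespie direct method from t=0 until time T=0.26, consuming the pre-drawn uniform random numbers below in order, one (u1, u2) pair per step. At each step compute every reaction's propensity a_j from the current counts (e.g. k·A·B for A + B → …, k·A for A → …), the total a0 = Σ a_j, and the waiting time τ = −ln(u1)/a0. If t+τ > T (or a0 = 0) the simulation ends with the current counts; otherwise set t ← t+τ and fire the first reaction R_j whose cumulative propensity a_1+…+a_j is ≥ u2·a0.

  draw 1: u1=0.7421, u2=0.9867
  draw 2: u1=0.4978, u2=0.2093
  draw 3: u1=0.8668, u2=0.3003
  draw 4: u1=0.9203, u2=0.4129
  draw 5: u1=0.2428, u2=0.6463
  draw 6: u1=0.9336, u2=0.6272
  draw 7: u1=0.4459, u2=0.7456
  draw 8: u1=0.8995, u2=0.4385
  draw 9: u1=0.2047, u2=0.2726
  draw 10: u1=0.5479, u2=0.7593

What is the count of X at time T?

t=0.000: X=7 C=9 M=9 D=5
Draw 1: a1=1.288, a2=23.004, a3=4.365, a0=28.657; τ=−ln(0.7421)/28.657=0.010 → t=0.010; u2·a0=0.9867·28.657=28.276; a1+a2=24.292 < 28.276 ≤ a1+…+a3=28.657 → R3 fires; X=7 C=10 M=9 D=5
Draw 2: a1=1.288, a2=25.560, a3=4.850, a0=31.698; τ=−ln(0.4978)/31.698=0.022 → t=0.032; u2·a0=0.2093·31.698=6.634; a1=1.288 < 6.634 ≤ a1+a2=26.848 → R2 fires; X=8 C=10 M=8 D=5
Draw 3: a1=1.472, a2=22.720, a3=4.850, a0=29.042; τ=−ln(0.8668)/29.042=0.005 → t=0.037; u2·a0=0.3003·29.042=8.721; a1=1.472 < 8.721 ≤ a1+a2=24.192 → R2 fires; X=9 C=10 M=7 D=5
Draw 4: a1=1.656, a2=19.880, a3=4.850, a0=26.386; τ=−ln(0.9203)/26.386=0.003 → t=0.040; u2·a0=0.4129·26.386=10.895; a1=1.656 < 10.895 ≤ a1+a2=21.536 → R2 fires; X=10 C=10 M=6 D=5
Draw 5: a1=1.840, a2=17.040, a3=4.850, a0=23.730; τ=−ln(0.2428)/23.730=0.060 → t=0.100; u2·a0=0.6463·23.730=15.337; a1=1.840 < 15.337 ≤ a1+a2=18.880 → R2 fires; X=11 C=10 M=5 D=5
Draw 6: a1=2.024, a2=14.200, a3=4.850, a0=21.074; τ=−ln(0.9336)/21.074=0.003 → t=0.103; u2·a0=0.6272·21.074=13.218; a1=2.024 < 13.218 ≤ a1+a2=16.224 → R2 fires; X=12 C=10 M=4 D=5
Draw 7: a1=2.208, a2=11.360, a3=4.850, a0=18.418; τ=−ln(0.4459)/18.418=0.044 → t=0.147; u2·a0=0.7456·18.418=13.732; a1+a2=13.568 < 13.732 ≤ a1+…+a3=18.418 → R3 fires; X=12 C=11 M=4 D=5
Draw 8: a1=2.208, a2=12.496, a3=5.335, a0=20.039; τ=−ln(0.8995)/20.039=0.005 → t=0.153; u2·a0=0.4385·20.039=8.787; a1=2.208 < 8.787 ≤ a1+a2=14.704 → R2 fires; X=13 C=11 M=3 D=5
Draw 9: a1=2.392, a2=9.372, a3=5.335, a0=17.099; τ=−ln(0.2047)/17.099=0.093 → t=0.245; u2·a0=0.2726·17.099=4.661; a1=2.392 < 4.661 ≤ a1+a2=11.764 → R2 fires; X=14 C=11 M=2 D=5
Draw 10: a1=2.576, a2=6.248, a3=5.335, a0=14.159; τ=−ln(0.5479)/14.159=0.042 → t=0.288 > T=0.26: stop.
Read off X at T=0.26: 14

X at T = 14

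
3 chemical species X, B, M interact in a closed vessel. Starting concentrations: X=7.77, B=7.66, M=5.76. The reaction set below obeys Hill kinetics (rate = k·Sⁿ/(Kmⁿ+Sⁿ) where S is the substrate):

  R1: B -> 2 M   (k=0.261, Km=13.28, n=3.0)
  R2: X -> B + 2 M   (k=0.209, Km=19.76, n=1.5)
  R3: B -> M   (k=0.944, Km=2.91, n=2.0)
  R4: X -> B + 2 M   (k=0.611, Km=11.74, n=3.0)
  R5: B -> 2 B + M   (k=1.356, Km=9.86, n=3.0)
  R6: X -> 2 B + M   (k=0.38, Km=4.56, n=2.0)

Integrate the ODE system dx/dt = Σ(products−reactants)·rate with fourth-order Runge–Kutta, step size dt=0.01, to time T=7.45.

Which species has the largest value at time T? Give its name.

Dominant species at T: M

RK4 with dt=0.01: 745 steps to T=7.45. Trajectory (selected grid times):
t=0.00: X=7.77 B=7.66 M=5.76
t=0.83: X=7.40 B=7.91 M=7.41
t=1.66: X=7.04 B=8.15 M=9.05
t=2.48: X=6.72 B=8.38 M=10.68
t=3.31: X=6.40 B=8.60 M=12.33
t=4.14: X=6.10 B=8.81 M=13.98
t=4.97: X=5.82 B=9.01 M=15.63
t=5.79: X=5.56 B=9.20 M=17.26
t=6.62: X=5.30 B=9.38 M=18.92
t=7.45: X=5.06 B=9.56 M=20.58
At T=7.45: X=5.06 B=9.56 M=20.58; the largest is M.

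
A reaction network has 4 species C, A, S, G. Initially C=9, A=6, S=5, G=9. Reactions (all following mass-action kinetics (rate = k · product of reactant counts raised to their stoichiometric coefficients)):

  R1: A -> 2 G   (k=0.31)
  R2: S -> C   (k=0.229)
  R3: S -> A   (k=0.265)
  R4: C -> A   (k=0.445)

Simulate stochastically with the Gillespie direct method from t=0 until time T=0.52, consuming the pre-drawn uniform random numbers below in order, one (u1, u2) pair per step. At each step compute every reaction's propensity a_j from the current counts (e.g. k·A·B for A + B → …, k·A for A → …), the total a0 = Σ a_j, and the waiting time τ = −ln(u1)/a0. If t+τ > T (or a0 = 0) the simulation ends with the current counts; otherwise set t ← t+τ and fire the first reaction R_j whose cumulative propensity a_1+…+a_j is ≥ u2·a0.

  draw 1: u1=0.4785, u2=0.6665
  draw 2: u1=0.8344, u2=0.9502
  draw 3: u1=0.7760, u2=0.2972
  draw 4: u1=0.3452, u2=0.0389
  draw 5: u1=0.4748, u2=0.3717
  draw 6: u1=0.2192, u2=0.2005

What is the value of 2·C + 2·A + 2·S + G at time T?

Check how each reaction changes W = 2·C + 2·A + 2·S + G (weight of products minus weight of reactants):
R1: A -> 2 G: (1·2) − (2·1) = 2 − 2 = 0
R2: S -> C: (2·1) − (2·1) = 2 − 2 = 0
R3: S -> A: (2·1) − (2·1) = 2 − 2 = 0
R4: C -> A: (2·1) − (2·1) = 2 − 2 = 0
Every reaction leaves W unchanged, so W is conserved and no simulation is needed: W(T) = W(0) = 2·9 + 2·6 + 2·5 + 9 = 49

Value at T = 49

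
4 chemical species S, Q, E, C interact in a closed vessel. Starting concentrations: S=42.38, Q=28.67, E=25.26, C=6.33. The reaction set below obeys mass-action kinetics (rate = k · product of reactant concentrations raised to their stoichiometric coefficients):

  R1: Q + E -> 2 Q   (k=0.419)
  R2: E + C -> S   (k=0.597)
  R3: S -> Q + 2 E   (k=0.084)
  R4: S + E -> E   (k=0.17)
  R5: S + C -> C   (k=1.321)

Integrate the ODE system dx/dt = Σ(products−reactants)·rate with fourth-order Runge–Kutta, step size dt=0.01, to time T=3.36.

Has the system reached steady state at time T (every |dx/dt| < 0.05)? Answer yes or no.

Steady state at T: yes

RK4 with dt=0.01: 336 steps to T=3.36. Trajectory (selected grid times):
t=0.00: S=42.38 Q=28.67 E=25.26 C=6.33
t=0.37: S=7.76 Q=51.96 E=0.07 C=2.76
t=0.75: S=1.90 Q=52.39 E=0.02 C=2.74
t=1.12: S=0.49 Q=52.49 E=0.00 C=2.73
t=1.49: S=0.12 Q=52.52 E=0.00 C=2.73
t=1.87: S=0.03 Q=52.53 E=0.00 C=2.73
t=2.24: S=0.01 Q=52.53 E=0.00 C=2.73
t=2.61: S=0.00 Q=52.53 E=0.00 C=2.73
t=2.99: S=0.00 Q=52.53 E=0.00 C=2.73
t=3.36: S=0.00 Q=52.53 E=0.00 C=2.73
Rates at T: R1=0.0000, R2=0.0000, R3=0.0000, R4=0.0000, R5=0.0005
dx/dt at T (Σ net stoichiometry × rate): S=-0.0005, Q=+0.0000, E=-0.0000, C=-0.0000
Largest |dx/dt| is |-0.0005| (S) < 0.05 → steady.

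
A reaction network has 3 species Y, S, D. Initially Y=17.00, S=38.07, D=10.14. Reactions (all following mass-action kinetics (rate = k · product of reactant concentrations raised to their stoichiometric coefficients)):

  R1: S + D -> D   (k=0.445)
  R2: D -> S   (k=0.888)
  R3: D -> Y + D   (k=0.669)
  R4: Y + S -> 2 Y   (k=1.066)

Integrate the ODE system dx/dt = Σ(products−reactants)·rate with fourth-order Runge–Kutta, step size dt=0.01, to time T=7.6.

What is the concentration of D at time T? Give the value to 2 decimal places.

RK4 with dt=0.01: 760 steps to T=7.6. Trajectory (selected grid times):
t=0.00: Y=17.00 S=38.07 D=10.14
t=0.84: Y=59.56 S=0.07 D=4.81
t=1.69: Y=64.00 S=0.03 D=2.26
t=2.53: Y=66.09 S=0.01 D=1.07
t=3.38: Y=67.09 S=0.01 D=0.50
t=4.22: Y=67.56 S=0.00 D=0.24
t=5.07: Y=67.78 S=0.00 D=0.11
t=5.91: Y=67.89 S=0.00 D=0.05
t=6.76: Y=67.94 S=0.00 D=0.03
t=7.60: Y=67.96 S=0.00 D=0.01
Read off D at T=7.6: 0.01

D at T = 0.01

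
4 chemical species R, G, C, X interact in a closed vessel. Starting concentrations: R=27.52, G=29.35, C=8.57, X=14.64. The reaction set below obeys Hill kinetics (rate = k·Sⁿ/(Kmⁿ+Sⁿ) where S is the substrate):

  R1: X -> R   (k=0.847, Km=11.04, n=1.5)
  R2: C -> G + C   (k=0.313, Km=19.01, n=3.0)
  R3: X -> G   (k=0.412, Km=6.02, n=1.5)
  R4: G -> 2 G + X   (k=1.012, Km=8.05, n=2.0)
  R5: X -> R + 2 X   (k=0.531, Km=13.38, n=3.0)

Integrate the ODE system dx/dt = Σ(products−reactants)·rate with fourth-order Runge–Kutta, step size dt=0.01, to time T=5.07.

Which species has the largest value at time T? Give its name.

RK4 with dt=0.01: 507 steps to T=5.07. Trajectory (selected grid times):
t=0.00: R=27.52 G=29.35 C=8.57 X=14.64
t=0.56: R=27.98 G=30.08 C=8.57 X=14.87
t=1.13: R=28.45 G=30.82 C=8.57 X=15.10
t=1.69: R=28.92 G=31.55 C=8.57 X=15.33
t=2.25: R=29.40 G=32.28 C=8.57 X=15.56
t=2.82: R=29.89 G=33.03 C=8.57 X=15.80
t=3.38: R=30.37 G=33.77 C=8.57 X=16.03
t=3.94: R=30.87 G=34.51 C=8.57 X=16.27
t=4.51: R=31.37 G=35.26 C=8.57 X=16.51
t=5.07: R=31.88 G=36.00 C=8.57 X=16.75
At T=5.07: R=31.88 G=36.00 C=8.57 X=16.75; the largest is G.

Dominant species at T: G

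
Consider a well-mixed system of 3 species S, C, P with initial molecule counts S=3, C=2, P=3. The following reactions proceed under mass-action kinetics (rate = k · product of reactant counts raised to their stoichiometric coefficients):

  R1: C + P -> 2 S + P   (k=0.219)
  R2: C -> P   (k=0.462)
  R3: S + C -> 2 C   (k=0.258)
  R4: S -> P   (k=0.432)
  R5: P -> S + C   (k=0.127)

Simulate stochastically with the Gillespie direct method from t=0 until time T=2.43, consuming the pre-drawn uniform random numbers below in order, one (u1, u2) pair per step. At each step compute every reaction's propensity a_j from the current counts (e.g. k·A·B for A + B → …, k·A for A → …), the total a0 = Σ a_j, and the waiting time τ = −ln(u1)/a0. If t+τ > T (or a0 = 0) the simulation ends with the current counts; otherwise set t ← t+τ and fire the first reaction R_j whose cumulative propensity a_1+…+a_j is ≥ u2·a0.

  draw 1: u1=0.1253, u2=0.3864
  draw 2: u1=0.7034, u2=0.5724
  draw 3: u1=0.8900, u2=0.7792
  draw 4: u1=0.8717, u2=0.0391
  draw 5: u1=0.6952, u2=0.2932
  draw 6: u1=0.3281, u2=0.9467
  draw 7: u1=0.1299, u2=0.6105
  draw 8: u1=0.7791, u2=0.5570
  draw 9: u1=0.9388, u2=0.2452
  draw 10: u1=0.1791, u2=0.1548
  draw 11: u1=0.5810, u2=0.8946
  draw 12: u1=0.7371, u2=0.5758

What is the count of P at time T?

t=0.000: S=3 C=2 P=3
Draw 1: a1=1.314, a2=0.924, a3=1.548, a4=1.296, a5=0.381, a0=5.463; τ=−ln(0.1253)/5.463=0.380 → t=0.380; u2·a0=0.3864·5.463=2.111; a1=1.314 < 2.111 ≤ a1+a2=2.238 → R2 fires; S=3 C=1 P=4
Draw 2: a1=0.876, a2=0.462, a3=0.774, a4=1.296, a5=0.508, a0=3.916; τ=−ln(0.7034)/3.916=0.090 → t=0.470; u2·a0=0.5724·3.916=2.242; a1+…+a3=2.112 < 2.242 ≤ a1+…+a4=3.408 → R4 fires; S=2 C=1 P=5
Draw 3: a1=1.095, a2=0.462, a3=0.516, a4=0.864, a5=0.635, a0=3.572; τ=−ln(0.8900)/3.572=0.033 → t=0.503; u2·a0=0.7792·3.572=2.783; a1+…+a3=2.073 < 2.783 ≤ a1+…+a4=2.937 → R4 fires; S=1 C=1 P=6
Draw 4: a1=1.314, a2=0.462, a3=0.258, a4=0.432, a5=0.762, a0=3.228; τ=−ln(0.8717)/3.228=0.043 → t=0.545; u2·a0=0.0391·3.228=0.126 ≤ a1=1.314 → R1 fires; S=3 C=0 P=6
Draw 5: a1=0.000, a2=0.000, a3=0.000, a4=1.296, a5=0.762, a0=2.058; τ=−ln(0.6952)/2.058=0.177 → t=0.722; u2·a0=0.2932·2.058=0.603; a1+…+a3=0.000 < 0.603 ≤ a1+…+a4=1.296 → R4 fires; S=2 C=0 P=7
Draw 6: a1=0.000, a2=0.000, a3=0.000, a4=0.864, a5=0.889, a0=1.753; τ=−ln(0.3281)/1.753=0.636 → t=1.358; u2·a0=0.9467·1.753=1.660; a1+…+a4=0.864 < 1.660 ≤ a1+…+a5=1.753 → R5 fires; S=3 C=1 P=6
Draw 7: a1=1.314, a2=0.462, a3=0.774, a4=1.296, a5=0.762, a0=4.608; τ=−ln(0.1299)/4.608=0.443 → t=1.801; u2·a0=0.6105·4.608=2.813; a1+…+a3=2.550 < 2.813 ≤ a1+…+a4=3.846 → R4 fires; S=2 C=1 P=7
Draw 8: a1=1.533, a2=0.462, a3=0.516, a4=0.864, a5=0.889, a0=4.264; τ=−ln(0.7791)/4.264=0.059 → t=1.859; u2·a0=0.5570·4.264=2.375; a1+a2=1.995 < 2.375 ≤ a1+…+a3=2.511 → R3 fires; S=1 C=2 P=7
Draw 9: a1=3.066, a2=0.924, a3=0.516, a4=0.432, a5=0.889, a0=5.827; τ=−ln(0.9388)/5.827=0.011 → t=1.870; u2·a0=0.2452·5.827=1.429 ≤ a1=3.066 → R1 fires; S=3 C=1 P=7
Draw 10: a1=1.533, a2=0.462, a3=0.774, a4=1.296, a5=0.889, a0=4.954; τ=−ln(0.1791)/4.954=0.347 → t=2.217; u2·a0=0.1548·4.954=0.767 ≤ a1=1.533 → R1 fires; S=5 C=0 P=7
Draw 11: a1=0.000, a2=0.000, a3=0.000, a4=2.160, a5=0.889, a0=3.049; τ=−ln(0.5810)/3.049=0.178 → t=2.395; u2·a0=0.8946·3.049=2.728; a1+…+a4=2.160 < 2.728 ≤ a1+…+a5=3.049 → R5 fires; S=6 C=1 P=6
Draw 12: a1=1.314, a2=0.462, a3=1.548, a4=2.592, a5=0.762, a0=6.678; τ=−ln(0.7371)/6.678=0.046 → t=2.441 > T=2.43: stop.
Read off P at T=2.43: 6

P at T = 6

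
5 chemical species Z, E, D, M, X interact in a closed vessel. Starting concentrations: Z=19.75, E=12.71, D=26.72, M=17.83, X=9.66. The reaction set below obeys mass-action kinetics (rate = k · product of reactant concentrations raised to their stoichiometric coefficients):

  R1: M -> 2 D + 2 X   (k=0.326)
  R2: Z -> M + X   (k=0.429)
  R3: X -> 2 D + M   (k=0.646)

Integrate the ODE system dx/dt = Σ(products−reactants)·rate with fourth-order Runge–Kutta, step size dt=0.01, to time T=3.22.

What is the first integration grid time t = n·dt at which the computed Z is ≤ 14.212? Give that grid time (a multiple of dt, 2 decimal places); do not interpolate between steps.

Threshold first reached at t = 0.77

RK4 with dt=0.01: 322 steps to T=3.22. Trajectory (selected grid times):
t=0.00: Z=19.75 E=12.71 D=26.72 M=17.83 X=9.66
t=0.36: Z=16.92 E=12.71 D=36.88 M=21.17 X=14.26
t=0.72: Z=14.50 E=12.71 D=49.85 M=24.69 X=18.27
t=0.76: Z=14.26 E=12.71 D=51.45 M=25.09 X=18.69
t=0.77: Z=14.19 E=12.71 D=51.86 M=25.19 X=18.79
t=1.07: Z=12.48 E=12.71 D=64.95 M=28.23 X=21.79
t=1.43: Z=10.69 E=12.71 D=82.95 M=31.95 X=25.18
t=1.79: Z=9.16 E=12.71 D=103.36 M=35.74 X=28.42
t=2.15: Z=7.85 E=12.71 D=126.15 M=39.61 X=31.59
t=2.50: Z=6.76 E=12.71 D=150.61 M=43.46 X=34.67
t=2.86: Z=5.79 E=12.71 D=178.16 M=47.52 X=37.88
t=3.22: Z=4.96 E=12.71 D=208.18 M=51.72 X=41.16
Z(0.76)=14.255 > 14.212 but Z(0.77)=14.194 ≤ 14.212, so the first grid time is t=0.77.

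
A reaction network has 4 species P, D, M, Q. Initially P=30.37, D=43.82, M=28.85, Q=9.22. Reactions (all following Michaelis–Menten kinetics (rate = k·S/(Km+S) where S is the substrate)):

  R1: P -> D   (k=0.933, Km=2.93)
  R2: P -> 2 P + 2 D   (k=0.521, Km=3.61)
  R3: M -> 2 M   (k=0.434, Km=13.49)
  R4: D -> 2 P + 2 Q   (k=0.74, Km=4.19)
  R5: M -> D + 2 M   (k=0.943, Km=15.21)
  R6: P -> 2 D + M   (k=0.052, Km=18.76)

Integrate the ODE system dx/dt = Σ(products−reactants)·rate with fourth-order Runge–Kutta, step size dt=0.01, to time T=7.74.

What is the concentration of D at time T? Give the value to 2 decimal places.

RK4 with dt=0.01: 774 steps to T=7.74. Trajectory (selected grid times):
t=0.00: P=30.37 D=43.82 M=28.85 Q=9.22
t=0.86: P=31.17 D=45.36 M=29.67 Q=10.38
t=1.72: P=31.98 D=46.91 M=30.49 Q=11.55
t=2.58: P=32.79 D=48.47 M=31.32 Q=12.72
t=3.44: P=33.60 D=50.03 M=32.16 Q=13.89
t=4.30: P=34.41 D=51.60 M=33.01 Q=15.07
t=5.16: P=35.23 D=53.18 M=33.86 Q=16.25
t=6.02: P=36.05 D=54.77 M=34.72 Q=17.43
t=6.88: P=36.87 D=56.36 M=35.58 Q=18.61
t=7.74: P=37.69 D=57.96 M=36.46 Q=19.80
Read off D at T=7.74: 57.96

D at T = 57.96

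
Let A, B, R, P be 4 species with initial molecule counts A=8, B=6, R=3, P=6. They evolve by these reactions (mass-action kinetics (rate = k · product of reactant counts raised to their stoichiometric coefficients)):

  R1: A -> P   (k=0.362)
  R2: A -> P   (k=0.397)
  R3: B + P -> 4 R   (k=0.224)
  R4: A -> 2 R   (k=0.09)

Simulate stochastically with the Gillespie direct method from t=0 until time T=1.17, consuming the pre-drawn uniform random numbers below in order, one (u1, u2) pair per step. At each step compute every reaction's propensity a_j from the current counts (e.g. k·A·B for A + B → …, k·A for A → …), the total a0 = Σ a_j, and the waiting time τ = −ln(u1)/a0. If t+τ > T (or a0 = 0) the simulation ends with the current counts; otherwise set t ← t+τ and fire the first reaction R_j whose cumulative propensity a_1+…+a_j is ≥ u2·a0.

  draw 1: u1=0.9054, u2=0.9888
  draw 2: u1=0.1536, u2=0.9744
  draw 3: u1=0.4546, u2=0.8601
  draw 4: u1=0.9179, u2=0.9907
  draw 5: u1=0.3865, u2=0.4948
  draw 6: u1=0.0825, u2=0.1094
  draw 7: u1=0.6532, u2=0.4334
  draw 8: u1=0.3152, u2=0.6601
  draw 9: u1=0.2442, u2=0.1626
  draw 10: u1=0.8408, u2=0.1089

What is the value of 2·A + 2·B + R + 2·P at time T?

Value at T = 43

Check how each reaction changes W = 2·A + 2·B + R + 2·P (weight of products minus weight of reactants):
R1: A -> P: (2·1) − (2·1) = 2 − 2 = 0
R2: A -> P: (2·1) − (2·1) = 2 − 2 = 0
R3: B + P -> 4 R: (1·4) − (2·1 + 2·1) = 4 − 4 = 0
R4: A -> 2 R: (1·2) − (2·1) = 2 − 2 = 0
Every reaction leaves W unchanged, so W is conserved and no simulation is needed: W(T) = W(0) = 2·8 + 2·6 + 3 + 2·6 = 43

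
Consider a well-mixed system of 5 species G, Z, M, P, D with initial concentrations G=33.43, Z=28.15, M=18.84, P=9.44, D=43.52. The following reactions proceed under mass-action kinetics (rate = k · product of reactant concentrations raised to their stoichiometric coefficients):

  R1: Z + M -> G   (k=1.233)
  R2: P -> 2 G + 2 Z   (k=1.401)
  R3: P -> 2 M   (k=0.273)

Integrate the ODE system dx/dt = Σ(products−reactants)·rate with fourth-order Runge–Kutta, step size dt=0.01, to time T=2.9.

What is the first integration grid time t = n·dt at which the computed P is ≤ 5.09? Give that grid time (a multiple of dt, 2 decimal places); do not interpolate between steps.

Threshold first reached at t = 0.37

RK4 with dt=0.01: 290 steps to T=2.9. Trajectory (selected grid times):
t=0.00: G=33.43 Z=28.15 M=18.84 P=9.44 D=43.52
t=0.32: G=59.86 Z=14.83 M=0.24 P=5.52 D=43.52
t=0.36: G=60.62 Z=15.26 M=0.20 P=5.17 D=43.52
t=0.37: G=60.80 Z=15.37 M=0.19 P=5.08 D=43.52
t=0.64: G=64.59 Z=17.76 M=0.09 P=3.23 D=43.52
t=0.97: G=67.38 Z=19.57 M=0.05 P=1.86 D=43.52
t=1.29: G=68.95 Z=20.59 M=0.03 P=1.09 D=43.52
t=1.61: G=69.86 Z=21.19 M=0.01 P=0.64 D=43.52
t=1.93: G=70.40 Z=21.54 M=0.01 P=0.37 D=43.52
t=2.26: G=70.72 Z=21.75 M=0.00 P=0.21 D=43.52
t=2.58: G=70.90 Z=21.87 M=0.00 P=0.13 D=43.52
t=2.90: G=71.00 Z=21.93 M=0.00 P=0.07 D=43.52
P(0.36)=5.167 > 5.09 but P(0.37)=5.081 ≤ 5.09, so the first grid time is t=0.37.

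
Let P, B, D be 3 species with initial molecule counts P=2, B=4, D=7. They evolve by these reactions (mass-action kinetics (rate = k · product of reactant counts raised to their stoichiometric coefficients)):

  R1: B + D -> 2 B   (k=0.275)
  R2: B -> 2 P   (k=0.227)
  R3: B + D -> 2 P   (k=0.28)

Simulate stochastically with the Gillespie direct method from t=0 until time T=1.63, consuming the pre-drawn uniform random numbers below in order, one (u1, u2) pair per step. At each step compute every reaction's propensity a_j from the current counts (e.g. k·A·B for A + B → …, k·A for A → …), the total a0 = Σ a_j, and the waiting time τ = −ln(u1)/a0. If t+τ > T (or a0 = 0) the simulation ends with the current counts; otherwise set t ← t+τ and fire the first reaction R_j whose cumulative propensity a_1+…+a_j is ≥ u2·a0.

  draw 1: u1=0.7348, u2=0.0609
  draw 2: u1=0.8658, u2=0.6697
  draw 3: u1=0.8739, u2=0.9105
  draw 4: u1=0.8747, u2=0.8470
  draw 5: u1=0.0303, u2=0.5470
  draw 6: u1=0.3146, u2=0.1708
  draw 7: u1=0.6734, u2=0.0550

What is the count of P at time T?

t=0.000: P=2 B=4 D=7
Draw 1: a1=7.700, a2=0.908, a3=7.840, a0=16.448; τ=−ln(0.7348)/16.448=0.019 → t=0.019; u2·a0=0.0609·16.448=1.002 ≤ a1=7.700 → R1 fires; P=2 B=5 D=6
Draw 2: a1=8.250, a2=1.135, a3=8.400, a0=17.785; τ=−ln(0.8658)/17.785=0.008 → t=0.027; u2·a0=0.6697·17.785=11.911; a1+a2=9.385 < 11.911 ≤ a1+…+a3=17.785 → R3 fires; P=4 B=4 D=5
Draw 3: a1=5.500, a2=0.908, a3=5.600, a0=12.008; τ=−ln(0.8739)/12.008=0.011 → t=0.038; u2·a0=0.9105·12.008=10.933; a1+a2=6.408 < 10.933 ≤ a1+…+a3=12.008 → R3 fires; P=6 B=3 D=4
Draw 4: a1=3.300, a2=0.681, a3=3.360, a0=7.341; τ=−ln(0.8747)/7.341=0.018 → t=0.056; u2·a0=0.8470·7.341=6.218; a1+a2=3.981 < 6.218 ≤ a1+…+a3=7.341 → R3 fires; P=8 B=2 D=3
Draw 5: a1=1.650, a2=0.454, a3=1.680, a0=3.784; τ=−ln(0.0303)/3.784=0.924 → t=0.980; u2·a0=0.5470·3.784=2.070; a1=1.650 < 2.070 ≤ a1+a2=2.104 → R2 fires; P=10 B=1 D=3
Draw 6: a1=0.825, a2=0.227, a3=0.840, a0=1.892; τ=−ln(0.3146)/1.892=0.611 → t=1.592; u2·a0=0.1708·1.892=0.323 ≤ a1=0.825 → R1 fires; P=10 B=2 D=2
Draw 7: a1=1.100, a2=0.454, a3=1.120, a0=2.674; τ=−ln(0.6734)/2.674=0.148 → t=1.739 > T=1.63: stop.
Read off P at T=1.63: 10

P at T = 10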